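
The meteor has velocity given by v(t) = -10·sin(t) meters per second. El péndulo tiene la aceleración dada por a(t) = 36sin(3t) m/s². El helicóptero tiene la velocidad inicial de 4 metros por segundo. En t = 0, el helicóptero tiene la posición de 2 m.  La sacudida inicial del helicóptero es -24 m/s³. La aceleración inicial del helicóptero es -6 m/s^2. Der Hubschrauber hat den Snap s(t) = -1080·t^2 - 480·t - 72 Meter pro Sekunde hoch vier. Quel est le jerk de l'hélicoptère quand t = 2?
Nous devons intégrer notre équation du snap s(t) = -1080·t^2 - 480·t - 72 1 fois. En intégrant le snap et en utilisant la condition initiale j(0) = -24, nous obtenons j(t) = -360·t^3 - 240·t^2 - 72·t - 24. En utilisant j(t) = -360·t^3 - 240·t^2 - 72·t - 24 et en substituant t = 2, nous trouvons j = -4008.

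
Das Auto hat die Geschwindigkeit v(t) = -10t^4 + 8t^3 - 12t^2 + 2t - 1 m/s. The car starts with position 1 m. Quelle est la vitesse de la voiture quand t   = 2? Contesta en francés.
Nous avons la vitesse v(t) = -10·t^4 + 8·t^3 - 12·t^2 + 2·t - 1. En substituant t = 2: v(2) = -141.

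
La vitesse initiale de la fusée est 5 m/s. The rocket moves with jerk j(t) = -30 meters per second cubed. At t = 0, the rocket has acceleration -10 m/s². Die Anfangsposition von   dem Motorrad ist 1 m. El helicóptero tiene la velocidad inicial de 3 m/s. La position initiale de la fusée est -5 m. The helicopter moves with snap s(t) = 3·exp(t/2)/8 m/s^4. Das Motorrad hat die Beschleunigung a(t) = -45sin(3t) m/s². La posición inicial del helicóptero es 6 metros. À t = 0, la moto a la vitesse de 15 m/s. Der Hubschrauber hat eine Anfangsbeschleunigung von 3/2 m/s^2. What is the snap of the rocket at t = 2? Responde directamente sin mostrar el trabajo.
s(2) = 0.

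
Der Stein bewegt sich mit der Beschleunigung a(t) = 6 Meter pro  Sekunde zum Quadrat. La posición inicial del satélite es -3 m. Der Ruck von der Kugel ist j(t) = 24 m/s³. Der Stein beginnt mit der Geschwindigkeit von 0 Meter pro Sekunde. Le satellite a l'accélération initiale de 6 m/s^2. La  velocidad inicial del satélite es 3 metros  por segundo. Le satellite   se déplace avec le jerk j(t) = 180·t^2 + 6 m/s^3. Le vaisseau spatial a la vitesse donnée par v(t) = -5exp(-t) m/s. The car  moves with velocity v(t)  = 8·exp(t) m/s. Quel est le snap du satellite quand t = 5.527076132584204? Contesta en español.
Debemos derivar nuestra ecuación de la sacudida j(t) = 180·t^2 + 6 1 vez. Tomando d/dt de j(t), encontramos s(t) = 360·t. De la ecuación del snap s(t) = 360·t, sustituimos t = 5.527076132584204 para obtener s = 1989.74740773031.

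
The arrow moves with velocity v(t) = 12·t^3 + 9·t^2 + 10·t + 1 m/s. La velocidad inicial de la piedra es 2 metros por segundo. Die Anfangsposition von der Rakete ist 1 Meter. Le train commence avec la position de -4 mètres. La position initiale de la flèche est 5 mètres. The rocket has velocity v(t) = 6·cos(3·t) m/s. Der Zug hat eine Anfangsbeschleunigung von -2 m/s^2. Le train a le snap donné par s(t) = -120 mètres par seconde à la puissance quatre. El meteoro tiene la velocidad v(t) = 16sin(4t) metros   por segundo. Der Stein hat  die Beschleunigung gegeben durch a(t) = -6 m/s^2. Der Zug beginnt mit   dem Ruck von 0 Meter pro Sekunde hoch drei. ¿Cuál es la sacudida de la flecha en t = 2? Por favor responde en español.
Partiendo de la velocidad v(t) = 12·t^3 + 9·t^2 + 10·t + 1, tomamos 2 derivadas. La derivada de la velocidad da la aceleración: a(t) = 36·t^2 + 18·t + 10. Tomando d/dt de a(t), encontramos j(t) = 72·t + 18. De la ecuación de la sacudida j(t) = 72·t + 18, sustituimos t = 2 para obtener j = 162.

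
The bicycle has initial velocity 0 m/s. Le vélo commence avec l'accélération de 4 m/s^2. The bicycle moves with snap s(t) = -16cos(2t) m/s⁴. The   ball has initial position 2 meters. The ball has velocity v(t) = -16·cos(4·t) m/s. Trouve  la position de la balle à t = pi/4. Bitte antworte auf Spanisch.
Debemos encontrar la antiderivada de nuestra ecuación de la velocidad v(t) = -16·cos(4·t) 1 vez. Integrando la velocidad y usando la condición inicial x(0) = 2, obtenemos x(t) = 2 - 4·sin(4·t). De la ecuación de la posición x(t) = 2 - 4·sin(4·t), sustituimos t = pi/4 para obtener x = 2.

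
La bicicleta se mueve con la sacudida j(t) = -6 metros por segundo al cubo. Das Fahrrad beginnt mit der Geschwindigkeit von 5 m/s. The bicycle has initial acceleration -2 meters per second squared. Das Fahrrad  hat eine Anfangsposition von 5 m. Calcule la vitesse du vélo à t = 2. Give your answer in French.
En partant du jerk j(t) = -6, nous prenons 2 intégrales. La primitive du jerk est l'accélération. En utilisant a(0) = -2, nous obtenons a(t) = -6·t - 2. L'intégrale de l'accélération est la vitesse. En utilisant v(0) = 5, nous obtenons v(t) = -3·t^2 - 2·t + 5. De l'équation de la vitesse v(t) = -3·t^2 - 2·t + 5, nous substituons t = 2 pour obtenir v = -11.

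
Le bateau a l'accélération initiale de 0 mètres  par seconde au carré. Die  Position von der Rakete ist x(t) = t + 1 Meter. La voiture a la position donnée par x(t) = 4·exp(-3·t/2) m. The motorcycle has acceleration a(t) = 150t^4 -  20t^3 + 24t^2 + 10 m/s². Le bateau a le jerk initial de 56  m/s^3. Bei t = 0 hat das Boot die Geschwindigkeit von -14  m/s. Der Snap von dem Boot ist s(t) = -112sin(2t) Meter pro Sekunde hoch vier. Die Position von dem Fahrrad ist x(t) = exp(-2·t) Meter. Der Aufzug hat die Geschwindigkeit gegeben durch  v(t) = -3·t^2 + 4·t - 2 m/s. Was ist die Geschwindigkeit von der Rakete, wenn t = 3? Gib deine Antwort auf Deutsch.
Um dies zu lösen, müssen wir 1 Ableitung unserer Gleichung für die Position x(t) = t + 1 nehmen. Durch Ableiten von der Position erhalten wir die Geschwindigkeit: v(t) = 1. Mit v(t) = 1 und Einsetzen von t = 3, finden wir v = 1.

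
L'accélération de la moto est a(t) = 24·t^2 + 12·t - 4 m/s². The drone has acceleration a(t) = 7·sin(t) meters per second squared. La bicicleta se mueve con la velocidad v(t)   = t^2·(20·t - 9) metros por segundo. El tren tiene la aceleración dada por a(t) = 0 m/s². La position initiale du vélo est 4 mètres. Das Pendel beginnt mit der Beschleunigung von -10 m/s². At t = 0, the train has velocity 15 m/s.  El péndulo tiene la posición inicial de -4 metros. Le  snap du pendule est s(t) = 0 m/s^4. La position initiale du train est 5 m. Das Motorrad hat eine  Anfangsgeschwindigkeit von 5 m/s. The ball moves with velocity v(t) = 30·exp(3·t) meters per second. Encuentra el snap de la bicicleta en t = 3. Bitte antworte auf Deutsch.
Ausgehend von der Geschwindigkeit v(t) = t^2·(20·t - 9), nehmen wir 3 Ableitungen. Mit d/dt von v(t) finden wir a(t) = 20·t^2 + 2·t·(20·t - 9). Die Ableitung von der Beschleunigung ergibt den Ruck: j(t) = 120·t - 18. Die Ableitung von dem Ruck ergibt den Snap: s(t) = 120. Mit s(t) = 120 und Einsetzen von t = 3, finden wir s = 120.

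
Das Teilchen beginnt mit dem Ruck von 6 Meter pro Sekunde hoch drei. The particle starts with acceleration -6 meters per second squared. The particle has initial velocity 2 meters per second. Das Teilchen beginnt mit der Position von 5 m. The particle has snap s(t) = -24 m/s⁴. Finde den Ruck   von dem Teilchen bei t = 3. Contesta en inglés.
We need to integrate our snap equation s(t) = -24 1 time. Taking ∫s(t)dt and applying j(0) = 6, we find j(t) = 6 - 24·t. From the given jerk equation j(t) = 6 - 24·t, we substitute t = 3 to get j = -66.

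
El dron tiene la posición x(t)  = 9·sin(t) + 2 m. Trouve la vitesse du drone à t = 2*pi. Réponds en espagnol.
Debemos derivar nuestra ecuación de la posición x(t) = 9·sin(t) + 2 1 vez. Tomando d/dt de x(t), encontramos v(t) = 9·cos(t). Tenemos la velocidad v(t) = 9·cos(t). Sustituyendo t = 2*pi: v(2*pi) = 9.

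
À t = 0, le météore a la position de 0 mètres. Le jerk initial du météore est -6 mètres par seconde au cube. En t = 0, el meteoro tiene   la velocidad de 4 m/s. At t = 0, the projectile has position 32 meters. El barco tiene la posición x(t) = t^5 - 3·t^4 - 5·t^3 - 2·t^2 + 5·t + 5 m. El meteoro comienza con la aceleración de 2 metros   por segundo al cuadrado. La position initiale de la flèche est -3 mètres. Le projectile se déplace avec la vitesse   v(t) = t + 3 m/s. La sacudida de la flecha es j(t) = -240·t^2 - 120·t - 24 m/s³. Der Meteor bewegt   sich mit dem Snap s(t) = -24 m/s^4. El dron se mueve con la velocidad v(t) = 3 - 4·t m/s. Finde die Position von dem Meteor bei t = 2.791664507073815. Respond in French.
Nous devons trouver l'intégrale de notre équation du snap s(t) = -24 4 fois. En intégrant le snap et en utilisant la condition initiale j(0) = -6, nous obtenons j(t) = -24·t - 6. En prenant ∫j(t)dt et en appliquant a(0) = 2, nous trouvons a(t) = -12·t^2 - 6·t + 2. En intégrant l'accélération et en utilisant la condition initiale v(0) = 4, nous obtenons v(t) = -4·t^3 - 3·t^2 + 2·t + 4. L'intégrale de la vitesse, avec x(0) = 0, donne la position: x(t) = -t^4 - t^3 + t^2 + 4·t. Nous avons la position x(t) = -t^4 - t^3 + t^2 + 4·t. En substituant t = 2.791664507073815: x(2.791664507073815) = -63.5334224300370.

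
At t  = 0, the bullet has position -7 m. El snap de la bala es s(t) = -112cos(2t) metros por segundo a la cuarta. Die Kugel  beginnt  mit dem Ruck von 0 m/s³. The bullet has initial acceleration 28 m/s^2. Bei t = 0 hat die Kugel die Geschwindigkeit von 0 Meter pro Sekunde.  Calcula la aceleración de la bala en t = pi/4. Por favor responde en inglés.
We need to integrate our snap equation s(t) = -112·cos(2·t) 2 times. Finding the integral of s(t) and using j(0) = 0: j(t) = -56·sin(2·t). Taking ∫j(t)dt and applying a(0) = 28, we find a(t) = 28·cos(2·t). We have acceleration a(t) = 28·cos(2·t). Substituting t = pi/4: a(pi/4) = 0.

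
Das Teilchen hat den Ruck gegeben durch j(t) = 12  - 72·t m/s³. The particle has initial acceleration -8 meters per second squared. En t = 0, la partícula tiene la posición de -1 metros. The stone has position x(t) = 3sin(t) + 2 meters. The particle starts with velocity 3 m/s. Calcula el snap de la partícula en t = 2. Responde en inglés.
We must differentiate our jerk equation j(t) = 12 - 72·t 1 time. Taking d/dt of j(t), we find s(t) = -72. From the given snap equation s(t) = -72, we substitute t = 2 to get s = -72.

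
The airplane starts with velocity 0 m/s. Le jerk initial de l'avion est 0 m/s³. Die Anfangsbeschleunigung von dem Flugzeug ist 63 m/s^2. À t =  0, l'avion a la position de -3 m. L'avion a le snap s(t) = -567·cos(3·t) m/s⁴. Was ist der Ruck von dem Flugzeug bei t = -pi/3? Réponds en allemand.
Ausgehend von dem Snap s(t) = -567·cos(3·t), nehmen wir 1 Stammfunktion. Die Stammfunktion von dem Snap ist der Ruck. Mit j(0) = 0 erhalten wir j(t) = -189·sin(3·t). Mit j(t) = -189·sin(3·t) und Einsetzen von t = -pi/3, finden wir j = 0.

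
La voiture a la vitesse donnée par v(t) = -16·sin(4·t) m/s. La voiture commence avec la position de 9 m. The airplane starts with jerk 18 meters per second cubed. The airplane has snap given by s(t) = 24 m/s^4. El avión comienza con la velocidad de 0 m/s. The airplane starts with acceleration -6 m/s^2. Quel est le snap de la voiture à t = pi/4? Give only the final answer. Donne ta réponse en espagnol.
El snap en t = pi/4 es s = -1024.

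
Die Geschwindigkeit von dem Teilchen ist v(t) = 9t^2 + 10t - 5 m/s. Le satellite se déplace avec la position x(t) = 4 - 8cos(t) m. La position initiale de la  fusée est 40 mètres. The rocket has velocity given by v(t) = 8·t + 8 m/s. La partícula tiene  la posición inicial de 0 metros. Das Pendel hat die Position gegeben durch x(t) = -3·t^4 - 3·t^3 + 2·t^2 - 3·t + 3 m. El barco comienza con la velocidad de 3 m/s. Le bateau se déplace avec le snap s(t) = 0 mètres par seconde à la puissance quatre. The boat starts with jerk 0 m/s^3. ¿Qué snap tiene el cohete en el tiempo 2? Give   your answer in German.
Um dies zu lösen, müssen wir 3 Ableitungen unserer Gleichung für die Geschwindigkeit v(t) = 8·t + 8 nehmen. Mit d/dt von v(t) finden wir a(t) = 8. Die Ableitung von der Beschleunigung ergibt den Ruck: j(t) = 0. Mit d/dt von j(t) finden wir s(t) = 0. Aus der Gleichung für den Snap s(t) = 0, setzen wir t = 2 ein und erhalten s = 0.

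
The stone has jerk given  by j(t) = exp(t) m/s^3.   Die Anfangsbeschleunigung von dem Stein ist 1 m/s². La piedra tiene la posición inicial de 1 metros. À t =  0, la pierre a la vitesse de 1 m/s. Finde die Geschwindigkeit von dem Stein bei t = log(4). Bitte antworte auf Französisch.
Pour résoudre ceci, nous devons prendre 2 primitives de notre équation du jerk j(t) = exp(t). En intégrant le jerk et en utilisant la condition initiale a(0) = 1, nous obtenons a(t) = exp(t). L'intégrale de l'accélération est la vitesse. En utilisant v(0) = 1, nous obtenons v(t) = exp(t). En utilisant v(t) = exp(t) et en substituant t = log(4), nous trouvons v = 4.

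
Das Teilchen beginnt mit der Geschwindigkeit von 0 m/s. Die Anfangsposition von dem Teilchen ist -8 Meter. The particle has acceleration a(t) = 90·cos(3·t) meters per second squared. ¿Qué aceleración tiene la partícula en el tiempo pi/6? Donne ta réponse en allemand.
Wir haben die Beschleunigung a(t) = 90·cos(3·t). Durch Einsetzen von t = pi/6: a(pi/6) = 0.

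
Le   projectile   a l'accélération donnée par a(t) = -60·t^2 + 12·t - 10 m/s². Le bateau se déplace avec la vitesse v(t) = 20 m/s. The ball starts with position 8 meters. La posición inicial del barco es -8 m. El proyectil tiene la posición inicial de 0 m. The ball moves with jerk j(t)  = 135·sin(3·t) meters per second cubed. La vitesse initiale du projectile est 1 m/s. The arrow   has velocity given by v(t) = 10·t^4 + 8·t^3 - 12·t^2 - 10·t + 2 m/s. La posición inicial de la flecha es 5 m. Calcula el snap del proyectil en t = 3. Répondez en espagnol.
Para resolver esto, necesitamos tomar 2 derivadas de nuestra ecuación de la aceleración a(t) = -60·t^2 + 12·t - 10. La derivada de la aceleración da la sacudida: j(t) = 12 - 120·t. Tomando d/dt de j(t), encontramos s(t) = -120. De la ecuación del snap s(t) = -120, sustituimos t = 3 para obtener s = -120.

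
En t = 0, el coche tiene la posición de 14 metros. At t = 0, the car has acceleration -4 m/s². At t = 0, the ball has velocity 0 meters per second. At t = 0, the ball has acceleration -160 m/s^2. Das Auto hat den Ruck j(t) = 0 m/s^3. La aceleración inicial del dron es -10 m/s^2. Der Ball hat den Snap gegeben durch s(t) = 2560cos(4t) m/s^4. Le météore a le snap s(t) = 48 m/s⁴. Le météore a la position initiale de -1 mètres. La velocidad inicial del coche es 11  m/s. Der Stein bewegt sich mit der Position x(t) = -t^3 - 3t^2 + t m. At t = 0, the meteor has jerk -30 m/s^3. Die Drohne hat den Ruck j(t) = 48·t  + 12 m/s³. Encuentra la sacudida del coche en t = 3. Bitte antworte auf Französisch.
En utilisant j(t) = 0 et en substituant t = 3, nous trouvons j = 0.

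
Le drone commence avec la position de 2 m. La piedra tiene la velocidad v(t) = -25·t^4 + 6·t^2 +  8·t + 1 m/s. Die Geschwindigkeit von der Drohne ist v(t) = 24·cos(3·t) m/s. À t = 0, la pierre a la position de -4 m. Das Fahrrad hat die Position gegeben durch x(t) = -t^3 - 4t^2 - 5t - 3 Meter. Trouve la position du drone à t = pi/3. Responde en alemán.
Wir müssen die Stammfunktion unserer Gleichung für die Geschwindigkeit v(t) = 24·cos(3·t) 1-mal finden. Durch Integration von der Geschwindigkeit und Verwendung der Anfangsbedingung x(0) = 2, erhalten wir x(t) = 8·sin(3·t) + 2. Wir haben die Position x(t) = 8·sin(3·t) + 2. Durch Einsetzen von t = pi/3: x(pi/3) = 2.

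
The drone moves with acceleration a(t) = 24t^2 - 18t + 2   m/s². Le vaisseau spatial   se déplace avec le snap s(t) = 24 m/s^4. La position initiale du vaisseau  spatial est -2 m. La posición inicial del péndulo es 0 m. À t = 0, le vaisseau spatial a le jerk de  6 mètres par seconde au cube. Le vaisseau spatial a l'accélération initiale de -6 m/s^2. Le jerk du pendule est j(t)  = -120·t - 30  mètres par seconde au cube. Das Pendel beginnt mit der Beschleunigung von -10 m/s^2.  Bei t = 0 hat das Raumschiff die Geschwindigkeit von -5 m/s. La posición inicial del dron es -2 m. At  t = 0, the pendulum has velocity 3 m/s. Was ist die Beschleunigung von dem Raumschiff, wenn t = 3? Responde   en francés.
Pour résoudre ceci, nous devons prendre 2 primitives de notre équation du snap s(t) = 24. L'intégrale du snap est le jerk. En utilisant j(0) = 6, nous obtenons j(t) = 24·t + 6. En prenant ∫j(t)dt et en appliquant a(0) = -6, nous trouvons a(t) = 12·t^2 + 6·t - 6. Nous avons l'accélération a(t) = 12·t^2 + 6·t - 6. En substituant t = 3: a(3) = 120.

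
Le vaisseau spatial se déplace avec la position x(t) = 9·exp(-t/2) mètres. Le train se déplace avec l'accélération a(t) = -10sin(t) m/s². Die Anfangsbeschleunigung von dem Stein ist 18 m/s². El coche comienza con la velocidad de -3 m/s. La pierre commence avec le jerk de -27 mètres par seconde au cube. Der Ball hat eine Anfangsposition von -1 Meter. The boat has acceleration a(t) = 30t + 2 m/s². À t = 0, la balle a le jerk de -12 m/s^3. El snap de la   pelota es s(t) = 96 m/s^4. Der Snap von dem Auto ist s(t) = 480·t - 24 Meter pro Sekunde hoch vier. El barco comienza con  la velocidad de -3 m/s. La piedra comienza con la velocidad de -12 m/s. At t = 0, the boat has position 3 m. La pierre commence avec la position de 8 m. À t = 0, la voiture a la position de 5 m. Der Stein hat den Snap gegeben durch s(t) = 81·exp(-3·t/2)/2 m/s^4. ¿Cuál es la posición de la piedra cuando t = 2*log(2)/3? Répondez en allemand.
Ausgehend von dem Snap s(t) = 81·exp(-3·t/2)/2, nehmen wir 4 Stammfunktionen. Mit ∫s(t)dt und Anwendung von j(0) = -27, finden wir j(t) = -27·exp(-3·t/2). Die Stammfunktion von dem Ruck, mit a(0) = 18, ergibt die Beschleunigung: a(t) = 18·exp(-3·t/2). Das Integral von der Beschleunigung, mit v(0) = -12, ergibt die Geschwindigkeit: v(t) = -12·exp(-3·t/2). Durch Integration von der Geschwindigkeit und Verwendung der Anfangsbedingung x(0) = 8, erhalten wir x(t) = 8·exp(-3·t/2). Mit x(t) = 8·exp(-3·t/2) und Einsetzen von t = 2*log(2)/3, finden wir x = 4.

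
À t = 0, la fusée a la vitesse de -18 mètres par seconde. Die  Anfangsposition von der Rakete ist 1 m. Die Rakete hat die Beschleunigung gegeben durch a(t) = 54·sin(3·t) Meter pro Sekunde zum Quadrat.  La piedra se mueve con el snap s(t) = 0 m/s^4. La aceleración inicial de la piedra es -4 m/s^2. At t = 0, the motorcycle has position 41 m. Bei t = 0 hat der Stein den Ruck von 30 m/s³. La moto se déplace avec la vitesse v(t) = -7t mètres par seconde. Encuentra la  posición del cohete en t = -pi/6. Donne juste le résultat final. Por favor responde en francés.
À t = -pi/6, x = 7.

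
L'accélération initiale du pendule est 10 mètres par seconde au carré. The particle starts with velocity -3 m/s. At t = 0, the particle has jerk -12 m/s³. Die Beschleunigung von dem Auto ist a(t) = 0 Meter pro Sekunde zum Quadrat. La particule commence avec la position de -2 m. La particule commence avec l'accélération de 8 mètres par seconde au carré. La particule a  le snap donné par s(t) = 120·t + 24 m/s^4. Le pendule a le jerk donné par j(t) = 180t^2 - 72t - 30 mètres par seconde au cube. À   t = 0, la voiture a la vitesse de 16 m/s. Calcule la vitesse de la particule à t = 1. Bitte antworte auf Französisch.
En partant du snap s(t) = 120·t + 24, nous prenons 3 intégrales. L'intégrale du snap, avec j(0) = -12, donne le jerk: j(t) = 60·t^2 + 24·t - 12. L'intégrale du jerk est l'accélération. En utilisant a(0) = 8, nous obtenons a(t) = 20·t^3 + 12·t^2 - 12·t + 8. L'intégrale de l'accélération, avec v(0) = -3, donne la vitesse: v(t) = 5·t^4 + 4·t^3 - 6·t^2 + 8·t - 3. En utilisant v(t) = 5·t^4 + 4·t^3 - 6·t^2 + 8·t - 3 et en substituant t = 1, nous trouvons v = 8.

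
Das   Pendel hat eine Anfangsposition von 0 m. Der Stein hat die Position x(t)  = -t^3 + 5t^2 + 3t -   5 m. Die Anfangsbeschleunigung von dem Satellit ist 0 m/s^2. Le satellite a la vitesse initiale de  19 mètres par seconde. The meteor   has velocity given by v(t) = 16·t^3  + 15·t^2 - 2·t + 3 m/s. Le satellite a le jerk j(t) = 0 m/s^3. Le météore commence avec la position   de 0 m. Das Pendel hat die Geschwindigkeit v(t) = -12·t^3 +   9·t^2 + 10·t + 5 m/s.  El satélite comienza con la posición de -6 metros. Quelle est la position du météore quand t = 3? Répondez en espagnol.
Debemos encontrar la integral de nuestra ecuación de la velocidad v(t) = 16·t^3 + 15·t^2 - 2·t + 3 1 vez. Tomando ∫v(t)dt y aplicando x(0) = 0, encontramos x(t) = 4·t^4 + 5·t^3 - t^2 + 3·t. Tenemos la posición x(t) = 4·t^4 + 5·t^3 - t^2 + 3·t. Sustituyendo t = 3: x(3) = 459.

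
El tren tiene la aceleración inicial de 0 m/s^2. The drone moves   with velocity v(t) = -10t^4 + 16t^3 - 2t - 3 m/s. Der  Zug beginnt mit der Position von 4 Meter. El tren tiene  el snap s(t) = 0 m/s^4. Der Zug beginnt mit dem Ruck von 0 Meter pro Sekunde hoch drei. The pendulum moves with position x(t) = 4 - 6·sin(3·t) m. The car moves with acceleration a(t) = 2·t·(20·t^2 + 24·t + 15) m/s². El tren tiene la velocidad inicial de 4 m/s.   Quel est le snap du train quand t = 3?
Nous avons le snap s(t) = 0. En substituant t = 3: s(3) = 0.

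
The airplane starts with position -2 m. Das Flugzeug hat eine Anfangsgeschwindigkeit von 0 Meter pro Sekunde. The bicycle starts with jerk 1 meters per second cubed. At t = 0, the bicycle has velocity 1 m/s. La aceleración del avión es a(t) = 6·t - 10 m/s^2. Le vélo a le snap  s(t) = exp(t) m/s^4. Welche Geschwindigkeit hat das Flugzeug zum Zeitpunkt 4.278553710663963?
Wir müssen das Integral unserer Gleichung für die Beschleunigung a(t) = 6·t - 10 1-mal finden. Mit ∫a(t)dt und Anwendung von v(0) = 0, finden wir v(t) = t·(3·t - 10). Mit v(t) = t·(3·t - 10) und Einsetzen von t = 4.278553710663963, finden wir v = 12.1325284584695.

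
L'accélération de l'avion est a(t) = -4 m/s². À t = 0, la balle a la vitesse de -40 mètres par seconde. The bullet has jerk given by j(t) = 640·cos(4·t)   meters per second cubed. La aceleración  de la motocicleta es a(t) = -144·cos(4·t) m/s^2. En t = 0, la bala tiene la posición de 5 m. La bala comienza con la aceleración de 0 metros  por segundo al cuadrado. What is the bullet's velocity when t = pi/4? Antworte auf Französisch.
Pour résoudre ceci, nous devons prendre 2 intégrales de notre équation du jerk j(t) = 640·cos(4·t). En prenant ∫j(t)dt et en appliquant a(0) = 0, nous trouvons a(t) = 160·sin(4·t). La primitive de l'accélération, avec v(0) = -40, donne la vitesse: v(t) = -40·cos(4·t). Nous avons la vitesse v(t) = -40·cos(4·t). En substituant t = pi/4: v(pi/4) = 40.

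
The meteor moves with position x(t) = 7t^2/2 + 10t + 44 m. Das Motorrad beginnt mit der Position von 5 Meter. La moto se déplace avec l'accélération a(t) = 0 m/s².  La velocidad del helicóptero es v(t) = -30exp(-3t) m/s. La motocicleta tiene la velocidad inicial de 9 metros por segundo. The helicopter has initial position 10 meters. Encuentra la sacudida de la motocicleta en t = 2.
Para resolver esto, necesitamos tomar 1 derivada de nuestra ecuación de la aceleración a(t) = 0. Derivando la aceleración, obtenemos la sacudida: j(t) = 0. De la ecuación de la sacudida j(t) = 0, sustituimos t = 2 para obtener j = 0.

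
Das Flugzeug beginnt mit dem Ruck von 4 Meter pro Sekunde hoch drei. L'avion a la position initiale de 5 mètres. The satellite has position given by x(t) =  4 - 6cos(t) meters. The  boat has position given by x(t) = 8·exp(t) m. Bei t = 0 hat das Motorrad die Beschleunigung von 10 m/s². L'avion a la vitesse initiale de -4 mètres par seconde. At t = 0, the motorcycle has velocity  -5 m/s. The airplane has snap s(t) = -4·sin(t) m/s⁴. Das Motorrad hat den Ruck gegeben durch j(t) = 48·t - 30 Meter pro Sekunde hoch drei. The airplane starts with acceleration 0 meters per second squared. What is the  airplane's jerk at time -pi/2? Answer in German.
Wir müssen unsere Gleichung für den Snap s(t) = -4·sin(t) 1-mal integrieren. Durch Integration von dem Snap und Verwendung der Anfangsbedingung j(0) = 4, erhalten wir j(t) = 4·cos(t). Aus der Gleichung für den Ruck j(t) = 4·cos(t), setzen wir t = -pi/2 ein und erhalten j = 0.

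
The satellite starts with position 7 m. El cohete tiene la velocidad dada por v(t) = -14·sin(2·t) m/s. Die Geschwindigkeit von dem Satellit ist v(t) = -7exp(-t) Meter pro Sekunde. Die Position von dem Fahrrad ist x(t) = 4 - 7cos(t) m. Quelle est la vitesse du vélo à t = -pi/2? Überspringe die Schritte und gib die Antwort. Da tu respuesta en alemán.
Die Antwort ist -7.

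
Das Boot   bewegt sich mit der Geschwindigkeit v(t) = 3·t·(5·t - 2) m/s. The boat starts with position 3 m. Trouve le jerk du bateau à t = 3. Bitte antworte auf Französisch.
En partant de la vitesse v(t) = 3·t·(5·t - 2), nous prenons 2 dérivées. En prenant d/dt de v(t), nous trouvons a(t) = 30·t - 6. En dérivant l'accélération, nous obtenons le jerk: j(t) = 30. Nous avons le jerk j(t) = 30. En substituant t = 3: j(3) = 30.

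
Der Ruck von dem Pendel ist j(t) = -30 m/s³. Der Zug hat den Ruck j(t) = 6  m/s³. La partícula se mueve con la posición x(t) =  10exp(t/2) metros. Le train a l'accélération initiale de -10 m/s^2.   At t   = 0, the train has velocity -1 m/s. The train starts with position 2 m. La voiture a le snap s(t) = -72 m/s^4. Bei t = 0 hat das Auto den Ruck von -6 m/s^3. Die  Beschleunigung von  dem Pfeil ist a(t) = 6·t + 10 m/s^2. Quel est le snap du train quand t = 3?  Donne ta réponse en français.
En partant du jerk j(t) = 6, nous prenons 1 dérivée. La dérivée du jerk donne le snap: s(t) = 0. Nous avons le snap s(t) = 0. En substituant t = 3: s(3) = 0.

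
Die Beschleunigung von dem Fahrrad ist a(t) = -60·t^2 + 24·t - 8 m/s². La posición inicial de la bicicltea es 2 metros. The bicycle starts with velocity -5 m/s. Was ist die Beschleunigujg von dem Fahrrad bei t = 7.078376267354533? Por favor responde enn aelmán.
Mit a(t) = -60·t^2 + 24·t - 8 und Einsetzen von t = 7.078376267354533, finden wir a = -2844.32360451836.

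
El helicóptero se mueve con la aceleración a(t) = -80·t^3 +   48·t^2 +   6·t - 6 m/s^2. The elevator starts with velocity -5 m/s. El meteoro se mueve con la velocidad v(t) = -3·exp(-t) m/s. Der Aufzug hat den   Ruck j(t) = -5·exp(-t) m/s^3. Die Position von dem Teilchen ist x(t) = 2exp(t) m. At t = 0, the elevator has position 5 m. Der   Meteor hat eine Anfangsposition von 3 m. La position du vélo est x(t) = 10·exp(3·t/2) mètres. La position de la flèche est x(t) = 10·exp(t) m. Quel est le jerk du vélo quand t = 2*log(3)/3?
Nous devons dériver notre équation de la position x(t) = 10·exp(3·t/2) 3 fois. La dérivée de la position donne la vitesse: v(t) = 15·exp(3·t/2). En prenant d/dt de v(t), nous trouvons a(t) = 45·exp(3·t/2)/2. En prenant d/dt de a(t), nous trouvons j(t) = 135·exp(3·t/2)/4. Nous avons le jerk j(t) = 135·exp(3·t/2)/4. En substituant t = 2*log(3)/3: j(2*log(3)/3) = 405/4.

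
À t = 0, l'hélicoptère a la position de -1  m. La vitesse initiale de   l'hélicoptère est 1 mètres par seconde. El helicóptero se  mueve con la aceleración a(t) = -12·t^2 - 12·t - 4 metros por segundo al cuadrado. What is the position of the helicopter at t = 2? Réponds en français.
Nous devons intégrer notre équation de l'accélération a(t) = -12·t^2 - 12·t - 4 2 fois. L'intégrale de l'accélération est la vitesse. En utilisant v(0) = 1, nous obtenons v(t) = -4·t^3 - 6·t^2 - 4·t + 1. En prenant ∫v(t)dt et en appliquant x(0) = -1, nous trouvons x(t) = -t^4 - 2·t^3 - 2·t^2 + t - 1. En utilisant x(t) = -t^4 - 2·t^3 - 2·t^2 + t - 1 et en substituant t = 2, nous trouvons x = -39.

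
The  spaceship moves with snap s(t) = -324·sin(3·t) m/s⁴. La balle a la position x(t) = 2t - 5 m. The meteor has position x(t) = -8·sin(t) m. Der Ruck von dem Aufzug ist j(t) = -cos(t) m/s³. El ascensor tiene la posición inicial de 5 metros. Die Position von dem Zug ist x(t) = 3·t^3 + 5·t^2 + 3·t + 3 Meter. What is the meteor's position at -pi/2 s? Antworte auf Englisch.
We have position x(t) = -8·sin(t). Substituting t = -pi/2: x(-pi/2) = 8.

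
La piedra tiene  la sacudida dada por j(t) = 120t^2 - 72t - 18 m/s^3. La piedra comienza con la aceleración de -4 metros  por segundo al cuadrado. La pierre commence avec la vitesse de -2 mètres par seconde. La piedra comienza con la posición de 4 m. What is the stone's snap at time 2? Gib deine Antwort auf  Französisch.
Pour résoudre ceci, nous devons prendre 1 dérivée de notre équation du jerk j(t) = 120·t^2 - 72·t - 18. La dérivée du jerk donne le snap: s(t) = 240·t - 72. En utilisant s(t) = 240·t - 72 et en substituant t = 2, nous trouvons s = 408.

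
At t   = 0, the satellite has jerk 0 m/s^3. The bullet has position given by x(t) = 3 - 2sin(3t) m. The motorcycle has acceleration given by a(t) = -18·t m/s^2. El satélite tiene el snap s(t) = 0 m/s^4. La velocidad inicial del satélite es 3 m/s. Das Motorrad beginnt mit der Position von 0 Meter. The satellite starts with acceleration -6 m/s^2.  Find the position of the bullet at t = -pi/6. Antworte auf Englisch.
We have position x(t) = 3 - 2·sin(3·t). Substituting t = -pi/6: x(-pi/6) = 5.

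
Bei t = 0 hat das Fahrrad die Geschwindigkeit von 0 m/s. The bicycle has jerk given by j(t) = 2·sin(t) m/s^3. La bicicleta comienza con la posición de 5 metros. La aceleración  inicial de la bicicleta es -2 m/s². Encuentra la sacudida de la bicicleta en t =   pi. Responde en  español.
Usando j(t) = 2·sin(t) y sustituyendo t = pi, encontramos j = 0.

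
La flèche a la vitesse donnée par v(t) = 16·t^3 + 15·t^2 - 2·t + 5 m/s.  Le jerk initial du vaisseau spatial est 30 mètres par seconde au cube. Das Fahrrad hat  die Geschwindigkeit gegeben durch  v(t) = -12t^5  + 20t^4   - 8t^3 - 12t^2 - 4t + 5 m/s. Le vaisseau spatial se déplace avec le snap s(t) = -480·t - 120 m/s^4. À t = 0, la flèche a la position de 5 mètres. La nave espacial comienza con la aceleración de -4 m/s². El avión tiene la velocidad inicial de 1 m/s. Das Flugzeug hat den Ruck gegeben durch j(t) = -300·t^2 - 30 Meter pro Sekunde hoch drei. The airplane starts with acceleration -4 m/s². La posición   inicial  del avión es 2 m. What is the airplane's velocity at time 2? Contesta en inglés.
To find the answer, we compute 2 antiderivatives of j(t) = -300·t^2 - 30. Taking ∫j(t)dt and applying a(0) = -4, we find a(t) = -100·t^3 - 30·t - 4. The antiderivative of acceleration is velocity. Using v(0) = 1, we get v(t) = -25·t^4 - 15·t^2 - 4·t + 1. We have velocity v(t) = -25·t^4 - 15·t^2 - 4·t + 1. Substituting t = 2: v(2) = -467.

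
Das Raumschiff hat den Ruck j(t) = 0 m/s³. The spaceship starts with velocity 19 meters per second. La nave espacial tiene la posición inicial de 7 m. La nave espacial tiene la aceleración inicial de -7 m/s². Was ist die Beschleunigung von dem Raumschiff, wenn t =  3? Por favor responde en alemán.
Wir müssen das Integral unserer Gleichung für den Ruck j(t) = 0 1-mal finden. Durch Integration von dem Ruck und Verwendung der Anfangsbedingung a(0) = -7, erhalten wir a(t) = -7. Aus der Gleichung für die Beschleunigung a(t) = -7, setzen wir t = 3 ein und erhalten a = -7.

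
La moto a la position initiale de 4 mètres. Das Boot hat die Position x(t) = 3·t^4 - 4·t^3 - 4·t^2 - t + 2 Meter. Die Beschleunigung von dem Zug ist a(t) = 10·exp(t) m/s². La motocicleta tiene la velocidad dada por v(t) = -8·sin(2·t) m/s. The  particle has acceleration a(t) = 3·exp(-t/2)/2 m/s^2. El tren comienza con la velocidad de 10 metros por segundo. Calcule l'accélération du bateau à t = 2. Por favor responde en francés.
En partant de la position x(t) = 3·t^4 - 4·t^3 - 4·t^2 - t + 2, nous prenons 2 dérivées. En dérivant la position, nous obtenons la vitesse: v(t) = 12·t^3 - 12·t^2 - 8·t - 1. En prenant d/dt de v(t), nous trouvons a(t) = 36·t^2 - 24·t - 8. Nous avons l'accélération a(t) = 36·t^2 - 24·t - 8. En substituant t = 2: a(2) = 88.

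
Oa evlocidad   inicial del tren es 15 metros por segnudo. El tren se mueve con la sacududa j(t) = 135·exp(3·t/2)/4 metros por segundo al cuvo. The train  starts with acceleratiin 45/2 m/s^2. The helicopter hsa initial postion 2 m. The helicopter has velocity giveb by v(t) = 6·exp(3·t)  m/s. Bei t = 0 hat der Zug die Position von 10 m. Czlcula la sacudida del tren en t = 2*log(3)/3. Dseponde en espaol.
De la ecuación de la sacudida j(t) = 135·exp(3·t/2)/4, sustituimos t = 2*log(3)/3 para obtener j = 405/4.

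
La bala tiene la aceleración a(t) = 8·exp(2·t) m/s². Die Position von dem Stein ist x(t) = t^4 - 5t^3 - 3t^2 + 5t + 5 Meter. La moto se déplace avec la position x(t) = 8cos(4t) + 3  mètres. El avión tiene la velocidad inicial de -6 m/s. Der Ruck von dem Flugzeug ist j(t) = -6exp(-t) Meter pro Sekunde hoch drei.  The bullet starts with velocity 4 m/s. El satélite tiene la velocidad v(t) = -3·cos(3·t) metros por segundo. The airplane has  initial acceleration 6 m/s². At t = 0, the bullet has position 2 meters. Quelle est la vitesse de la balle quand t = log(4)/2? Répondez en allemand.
Ausgehend von der Beschleunigung a(t) = 8·exp(2·t), nehmen wir 1 Integral. Durch Integration von der Beschleunigung und Verwendung der Anfangsbedingung v(0) = 4, erhalten wir v(t) = 4·exp(2·t). Mit v(t) = 4·exp(2·t) und Einsetzen von t = log(4)/2, finden wir v = 16.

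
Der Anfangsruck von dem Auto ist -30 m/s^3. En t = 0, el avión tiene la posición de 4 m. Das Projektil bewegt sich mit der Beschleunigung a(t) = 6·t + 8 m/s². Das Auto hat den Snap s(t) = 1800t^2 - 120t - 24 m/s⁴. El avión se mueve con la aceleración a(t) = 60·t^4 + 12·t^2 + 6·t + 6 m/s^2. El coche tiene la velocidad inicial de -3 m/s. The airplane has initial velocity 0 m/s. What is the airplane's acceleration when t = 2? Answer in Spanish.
Tenemos la aceleración a(t) = 60·t^4 + 12·t^2 + 6·t + 6. Sustituyendo t = 2: a(2) = 1026.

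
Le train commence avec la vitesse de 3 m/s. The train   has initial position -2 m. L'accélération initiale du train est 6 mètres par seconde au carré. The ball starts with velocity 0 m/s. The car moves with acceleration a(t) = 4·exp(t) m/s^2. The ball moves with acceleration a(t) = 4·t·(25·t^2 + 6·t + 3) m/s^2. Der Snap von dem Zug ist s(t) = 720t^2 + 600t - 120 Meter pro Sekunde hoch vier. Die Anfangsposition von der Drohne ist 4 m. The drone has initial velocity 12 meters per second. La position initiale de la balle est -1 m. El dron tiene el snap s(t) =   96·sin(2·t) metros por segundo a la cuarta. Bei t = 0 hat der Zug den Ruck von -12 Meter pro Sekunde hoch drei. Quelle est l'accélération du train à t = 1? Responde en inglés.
Starting from snap s(t) = 720·t^2 + 600·t - 120, we take 2 antiderivatives. Taking ∫s(t)dt and applying j(0) = -12, we find j(t) = 240·t^3 + 300·t^2 - 120·t - 12. Taking ∫j(t)dt and applying a(0) = 6, we find a(t) = 60·t^4 + 100·t^3 - 60·t^2 - 12·t + 6. Using a(t) = 60·t^4 + 100·t^3 - 60·t^2 - 12·t + 6 and substituting t = 1, we find a = 94.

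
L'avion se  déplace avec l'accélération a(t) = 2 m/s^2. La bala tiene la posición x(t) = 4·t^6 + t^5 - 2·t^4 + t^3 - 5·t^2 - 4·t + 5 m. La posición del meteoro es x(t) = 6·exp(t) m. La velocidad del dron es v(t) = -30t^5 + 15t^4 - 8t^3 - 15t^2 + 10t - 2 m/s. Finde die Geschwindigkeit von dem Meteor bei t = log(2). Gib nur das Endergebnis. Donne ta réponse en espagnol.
La respuesta es 12.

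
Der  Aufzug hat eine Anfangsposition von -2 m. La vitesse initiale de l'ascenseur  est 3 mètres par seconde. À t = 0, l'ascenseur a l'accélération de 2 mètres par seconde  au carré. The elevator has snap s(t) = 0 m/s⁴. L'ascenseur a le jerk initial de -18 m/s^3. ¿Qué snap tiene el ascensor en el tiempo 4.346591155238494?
Usando s(t) = 0 y sustituyendo t = 4.346591155238494, encontramos s = 0.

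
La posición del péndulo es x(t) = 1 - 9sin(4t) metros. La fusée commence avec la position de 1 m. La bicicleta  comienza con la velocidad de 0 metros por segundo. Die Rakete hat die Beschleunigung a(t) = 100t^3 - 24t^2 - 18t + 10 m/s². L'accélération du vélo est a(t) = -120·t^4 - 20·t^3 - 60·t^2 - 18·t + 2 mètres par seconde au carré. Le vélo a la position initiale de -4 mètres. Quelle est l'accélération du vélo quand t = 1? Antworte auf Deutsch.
Wir haben die Beschleunigung a(t) = -120·t^4 - 20·t^3 - 60·t^2 - 18·t + 2. Durch Einsetzen von t = 1: a(1) = -216.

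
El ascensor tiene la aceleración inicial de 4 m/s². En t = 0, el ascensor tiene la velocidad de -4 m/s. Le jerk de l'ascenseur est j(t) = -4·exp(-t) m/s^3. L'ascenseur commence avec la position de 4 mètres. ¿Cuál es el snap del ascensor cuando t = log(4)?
Partiendo de la sacudida j(t) = -4·exp(-t), tomamos 1 derivada. Tomando d/dt de j(t), encontramos s(t) = 4·exp(-t). Usando s(t) = 4·exp(-t) y sustituyendo t = log(4), encontramos s = 1.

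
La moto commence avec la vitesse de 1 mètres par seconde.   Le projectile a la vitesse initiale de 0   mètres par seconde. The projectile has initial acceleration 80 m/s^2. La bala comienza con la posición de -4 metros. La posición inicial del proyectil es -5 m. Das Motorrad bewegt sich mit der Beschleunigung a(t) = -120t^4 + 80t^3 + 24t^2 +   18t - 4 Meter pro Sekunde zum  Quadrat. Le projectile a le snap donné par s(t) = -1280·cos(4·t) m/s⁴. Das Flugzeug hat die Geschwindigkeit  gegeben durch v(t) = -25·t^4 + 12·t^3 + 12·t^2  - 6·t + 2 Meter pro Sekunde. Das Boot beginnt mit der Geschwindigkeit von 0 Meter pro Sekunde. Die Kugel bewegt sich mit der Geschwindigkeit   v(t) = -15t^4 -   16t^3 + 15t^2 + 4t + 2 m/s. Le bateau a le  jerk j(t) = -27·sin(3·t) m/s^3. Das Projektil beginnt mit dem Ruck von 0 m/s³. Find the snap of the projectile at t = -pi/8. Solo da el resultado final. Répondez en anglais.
s(-pi/8) = 0.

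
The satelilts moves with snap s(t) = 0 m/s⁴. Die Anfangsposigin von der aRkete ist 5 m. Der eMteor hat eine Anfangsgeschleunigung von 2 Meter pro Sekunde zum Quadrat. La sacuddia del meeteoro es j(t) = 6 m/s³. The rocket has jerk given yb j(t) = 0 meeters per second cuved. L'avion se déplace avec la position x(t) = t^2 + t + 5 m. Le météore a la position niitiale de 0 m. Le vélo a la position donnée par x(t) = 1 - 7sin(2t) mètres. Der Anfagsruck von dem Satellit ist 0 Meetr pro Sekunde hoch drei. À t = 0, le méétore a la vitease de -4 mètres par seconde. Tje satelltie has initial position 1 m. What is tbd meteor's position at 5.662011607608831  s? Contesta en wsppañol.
Necesitamos integrar nuestra ecuación de la sacudida j(t) = 6 3 veces. La antiderivada de la sacudida, con a(0) = 2, da la aceleración: a(t) = 6·t + 2. La antiderivada de la aceleración, con v(0) = -4, da la velocidad: v(t) = 3·t^2 + 2·t - 4. La integral de la velocidad es la posición. Usando x(0) = 0, obtenemos x(t) = t^3 + t^2 - 4·t. De la ecuación de la posición x(t) = t^3 + t^2 - 4·t, sustituimos t = 5.662011607608831 para obtener x = 190.925222903219.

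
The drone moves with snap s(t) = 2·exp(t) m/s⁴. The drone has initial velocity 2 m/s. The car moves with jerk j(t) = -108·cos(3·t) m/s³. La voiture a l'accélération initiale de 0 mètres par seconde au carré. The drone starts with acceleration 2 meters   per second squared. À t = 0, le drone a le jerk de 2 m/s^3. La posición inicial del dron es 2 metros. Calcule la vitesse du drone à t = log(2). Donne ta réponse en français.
Nous devons intégrer notre équation du snap s(t) = 2·exp(t) 3 fois. La primitive du snap est le jerk. En utilisant j(0) = 2, nous obtenons j(t) = 2·exp(t). En prenant ∫j(t)dt et en appliquant a(0) = 2, nous trouvons a(t) = 2·exp(t). La primitive de l'accélération, avec v(0) = 2, donne la vitesse: v(t) = 2·exp(t). De l'équation de la vitesse v(t) = 2·exp(t), nous substituons t = log(2) pour obtenir v = 4.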